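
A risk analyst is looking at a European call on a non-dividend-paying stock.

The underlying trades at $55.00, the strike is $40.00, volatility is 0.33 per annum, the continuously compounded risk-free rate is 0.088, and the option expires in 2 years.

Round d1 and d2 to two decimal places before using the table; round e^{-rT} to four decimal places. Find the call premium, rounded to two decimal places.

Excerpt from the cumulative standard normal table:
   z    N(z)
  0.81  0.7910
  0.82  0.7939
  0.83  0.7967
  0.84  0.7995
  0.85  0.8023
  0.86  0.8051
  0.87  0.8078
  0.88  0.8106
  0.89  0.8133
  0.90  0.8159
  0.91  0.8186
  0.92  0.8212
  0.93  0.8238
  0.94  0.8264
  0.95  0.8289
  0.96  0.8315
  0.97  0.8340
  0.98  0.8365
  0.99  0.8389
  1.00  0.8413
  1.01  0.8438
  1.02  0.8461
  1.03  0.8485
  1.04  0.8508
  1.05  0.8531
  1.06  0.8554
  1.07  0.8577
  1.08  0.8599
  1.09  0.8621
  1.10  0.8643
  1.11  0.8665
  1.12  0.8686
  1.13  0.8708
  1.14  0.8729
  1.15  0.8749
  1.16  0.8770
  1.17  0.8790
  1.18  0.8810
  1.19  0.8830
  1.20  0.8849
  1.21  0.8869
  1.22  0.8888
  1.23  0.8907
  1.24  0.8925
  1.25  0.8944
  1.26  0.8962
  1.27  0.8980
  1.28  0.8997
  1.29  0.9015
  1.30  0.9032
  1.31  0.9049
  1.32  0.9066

$22.86

σ√T = 0.33 × 1.4142 = 0.4667
d₁ = [ln(55/40) + (0.088 + ½·0.33²)·2] / (σ√T) = (0.3185 + 0.2849) / 0.4667 = 1.2928 which rounds to 1.29
d₂ = 1.2928 − 0.4667 = 0.8261 which rounds to 0.83
e^(−rT) = e^(−0.088·2) = 0.8386
C = 55·N(1.29) − 40·0.8386·N(0.83) = 55·0.9015 − 40·0.8386·0.7967 = 49.5825 − 26.7245 = 22.8580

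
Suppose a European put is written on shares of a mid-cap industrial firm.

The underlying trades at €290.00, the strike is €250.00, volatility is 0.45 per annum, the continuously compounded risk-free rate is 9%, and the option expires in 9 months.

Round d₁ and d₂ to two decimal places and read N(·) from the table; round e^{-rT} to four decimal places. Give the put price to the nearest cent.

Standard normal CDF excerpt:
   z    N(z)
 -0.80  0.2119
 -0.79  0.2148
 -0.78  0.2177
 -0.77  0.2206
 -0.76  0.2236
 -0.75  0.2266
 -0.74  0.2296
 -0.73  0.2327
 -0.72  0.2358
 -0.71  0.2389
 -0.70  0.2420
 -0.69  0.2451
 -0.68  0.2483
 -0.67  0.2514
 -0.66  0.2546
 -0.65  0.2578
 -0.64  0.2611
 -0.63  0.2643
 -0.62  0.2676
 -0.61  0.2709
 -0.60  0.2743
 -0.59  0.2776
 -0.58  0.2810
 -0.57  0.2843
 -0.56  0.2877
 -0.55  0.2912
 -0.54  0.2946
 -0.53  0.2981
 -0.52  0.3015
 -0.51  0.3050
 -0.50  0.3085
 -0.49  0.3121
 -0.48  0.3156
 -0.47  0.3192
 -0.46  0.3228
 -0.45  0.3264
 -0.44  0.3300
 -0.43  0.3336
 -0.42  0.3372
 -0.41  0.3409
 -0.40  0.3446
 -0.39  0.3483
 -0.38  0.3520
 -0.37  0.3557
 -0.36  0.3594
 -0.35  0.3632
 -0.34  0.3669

σ√T = 0.45 × 0.8660 = 0.3897
d₁ = [ln(290/250) + (0.09 + 0.45²/2)·0.75] / 0.3897 = [0.1484 + 0.1434] / 0.3897 = 0.7489 ⇒ 0.75
d₂ = d₁ − σ√T = 0.7489 − 0.3897 = 0.3592 ⇒ 0.36
exp(−rT) = exp(−0.09·0.75) = 0.9347
N(−d₂) = N(-0.36) = 0.3594;  N(−d₁) = N(-0.75) = 0.2266
P = 250·0.9347·0.3594 − 290·0.2266 = 83.9828 − 65.7140 = 18.2688

€18.27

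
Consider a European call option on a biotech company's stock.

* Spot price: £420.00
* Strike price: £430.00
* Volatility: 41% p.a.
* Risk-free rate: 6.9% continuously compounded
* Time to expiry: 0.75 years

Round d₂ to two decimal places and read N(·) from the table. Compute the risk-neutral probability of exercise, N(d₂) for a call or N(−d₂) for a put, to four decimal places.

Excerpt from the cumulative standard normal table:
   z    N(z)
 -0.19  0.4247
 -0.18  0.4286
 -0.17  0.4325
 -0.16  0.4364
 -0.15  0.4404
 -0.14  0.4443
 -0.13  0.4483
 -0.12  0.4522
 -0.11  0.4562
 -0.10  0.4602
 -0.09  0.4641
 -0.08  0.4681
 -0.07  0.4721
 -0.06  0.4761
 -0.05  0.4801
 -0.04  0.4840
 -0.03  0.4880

0.4602

T = 0.75;  σ√T = 0.3551
d₁ = [ln(420/430) + (0.069 + 0.41²/2)·0.75] / 0.3551 = [-0.0235 + 0.1148] / 0.3551 = 0.2570 ⇒ 0.26
d₂ = d₁ − σ√T = 0.2570 − 0.3551 = -0.0981 ⇒ -0.10
Risk-neutral Pr[S_T > K] = N(d₂) = N(-0.10) = 0.4602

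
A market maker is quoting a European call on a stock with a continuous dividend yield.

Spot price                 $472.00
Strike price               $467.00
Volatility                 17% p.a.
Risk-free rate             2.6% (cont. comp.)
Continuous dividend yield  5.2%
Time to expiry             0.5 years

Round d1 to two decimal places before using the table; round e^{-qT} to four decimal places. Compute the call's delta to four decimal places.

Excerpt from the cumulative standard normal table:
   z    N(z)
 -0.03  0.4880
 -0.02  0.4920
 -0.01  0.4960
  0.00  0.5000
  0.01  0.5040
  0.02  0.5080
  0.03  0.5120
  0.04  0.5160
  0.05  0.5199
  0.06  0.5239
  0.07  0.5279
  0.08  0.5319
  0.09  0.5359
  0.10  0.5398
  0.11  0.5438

T = 0.5;  σ√T = 0.1202
d₁ = [ln(472/467) + (0.026 − 0.052 + 0.17²/2)·0.5] / 0.1202 = [0.0106 − 0.0058] / 0.1202 = 0.0406 ⇒ 0.04
N(d₁) = N(0.04) = 0.5160
Δ_call = e^(−qT)·N(d₁) = 0.9743·0.5160 = 0.5027

0.5027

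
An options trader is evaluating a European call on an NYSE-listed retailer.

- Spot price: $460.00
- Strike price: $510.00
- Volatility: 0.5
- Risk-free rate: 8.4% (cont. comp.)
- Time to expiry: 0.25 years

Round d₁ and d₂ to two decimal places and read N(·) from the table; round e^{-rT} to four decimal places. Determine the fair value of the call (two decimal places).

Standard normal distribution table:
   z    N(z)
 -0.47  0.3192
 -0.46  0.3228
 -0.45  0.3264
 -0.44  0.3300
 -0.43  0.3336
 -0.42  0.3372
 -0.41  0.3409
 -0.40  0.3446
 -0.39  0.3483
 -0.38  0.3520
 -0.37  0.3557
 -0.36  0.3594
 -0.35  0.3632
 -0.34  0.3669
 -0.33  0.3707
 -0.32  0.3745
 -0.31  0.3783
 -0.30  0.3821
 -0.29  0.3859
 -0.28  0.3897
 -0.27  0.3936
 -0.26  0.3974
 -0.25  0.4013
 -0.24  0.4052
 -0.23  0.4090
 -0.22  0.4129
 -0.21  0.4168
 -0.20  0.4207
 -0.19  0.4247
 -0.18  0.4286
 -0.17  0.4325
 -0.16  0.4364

σ√T = 0.5 × 0.5000 = 0.2500
d₁ = [ln(460/510) + (0.084 + 0.5²/2)·0.25] / 0.2500 = [-0.1032 + 0.0523] / 0.2500 = -0.2037 which rounds to -0.20
d₂ = d₁ − σ√T = -0.2037 − 0.2500 = -0.4537 which rounds to -0.45
exp(−rT) = exp(−0.084·0.25) = 0.9792
N(d₁) = N(-0.20) = 0.4207;  N(d₂) = N(-0.45) = 0.3264
C = 460·0.4207 − 510·0.9792·0.3264 = 193.5220 − 163.0015 = 30.5205

$30.52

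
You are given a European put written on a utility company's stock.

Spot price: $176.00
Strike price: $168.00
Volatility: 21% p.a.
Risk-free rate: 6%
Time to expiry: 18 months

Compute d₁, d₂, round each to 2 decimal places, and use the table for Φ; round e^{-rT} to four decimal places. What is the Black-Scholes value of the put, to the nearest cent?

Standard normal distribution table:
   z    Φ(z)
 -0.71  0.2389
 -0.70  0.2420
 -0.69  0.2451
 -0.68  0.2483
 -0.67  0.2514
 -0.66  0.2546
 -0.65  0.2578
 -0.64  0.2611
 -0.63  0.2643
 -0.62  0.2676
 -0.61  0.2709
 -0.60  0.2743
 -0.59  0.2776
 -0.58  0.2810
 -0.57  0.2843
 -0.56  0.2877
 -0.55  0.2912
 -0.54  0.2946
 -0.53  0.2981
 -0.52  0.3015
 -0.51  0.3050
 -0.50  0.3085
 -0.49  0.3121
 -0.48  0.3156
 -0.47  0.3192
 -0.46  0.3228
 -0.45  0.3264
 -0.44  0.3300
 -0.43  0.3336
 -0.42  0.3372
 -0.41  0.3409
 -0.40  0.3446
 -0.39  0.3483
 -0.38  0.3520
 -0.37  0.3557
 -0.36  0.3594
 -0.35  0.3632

$8.10

σ√T = 0.21 × 1.2247 = 0.2572
d₁ = [ln(176/168) + (0.06 + 0.21²/2)·1.5] / 0.2572 = [0.0465 + 0.1231] / 0.2572 = 0.6594 ⇒ 0.66
d₂ = d₁ − σ√T = 0.6594 − 0.2572 = 0.4022 ⇒ 0.40
e^(−rT) = e^(−0.06·1.5) = 0.9139
N(−d₂) = N(-0.40) = 0.3446;  N(−d₁) = N(-0.66) = 0.2546
P = 168·0.9139·0.3446 − 176·0.2546 = 52.9082 − 44.8096 = 8.0986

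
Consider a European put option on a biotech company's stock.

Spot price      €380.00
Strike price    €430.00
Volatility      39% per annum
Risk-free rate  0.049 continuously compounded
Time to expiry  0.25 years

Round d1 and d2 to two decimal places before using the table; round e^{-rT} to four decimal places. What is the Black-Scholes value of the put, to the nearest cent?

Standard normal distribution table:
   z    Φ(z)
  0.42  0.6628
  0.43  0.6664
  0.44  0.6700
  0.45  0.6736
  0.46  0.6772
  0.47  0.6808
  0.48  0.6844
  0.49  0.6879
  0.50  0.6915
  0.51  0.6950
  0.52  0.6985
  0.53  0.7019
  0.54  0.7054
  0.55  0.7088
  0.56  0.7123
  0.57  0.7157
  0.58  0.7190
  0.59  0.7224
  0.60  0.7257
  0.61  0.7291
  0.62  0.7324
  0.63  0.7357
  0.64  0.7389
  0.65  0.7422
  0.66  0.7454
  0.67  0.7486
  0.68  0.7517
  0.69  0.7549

T = 0.25;  σ√T = 0.1950
ln(S/K) + (r + σ²/2)T = ln(380/430) + (0.049 + 0.39²/2)·0.25 = -0.1236 + 0.0313 = -0.0924
d₁ = -0.0924 / 0.1950 = -0.4736 ⇒ -0.47
d₂ = d₁ − σ√T = -0.4736 − 0.1950 = -0.6686 ⇒ -0.67
exp(−rT) = exp(−0.049·0.25) = 0.9878
N(−d₂) = N(0.67) = 0.7486;  N(−d₁) = N(0.47) = 0.6808
P = 430·0.9878·0.7486 − 380·0.6808 = 317.9708 − 258.7040 = 59.2668

€59.27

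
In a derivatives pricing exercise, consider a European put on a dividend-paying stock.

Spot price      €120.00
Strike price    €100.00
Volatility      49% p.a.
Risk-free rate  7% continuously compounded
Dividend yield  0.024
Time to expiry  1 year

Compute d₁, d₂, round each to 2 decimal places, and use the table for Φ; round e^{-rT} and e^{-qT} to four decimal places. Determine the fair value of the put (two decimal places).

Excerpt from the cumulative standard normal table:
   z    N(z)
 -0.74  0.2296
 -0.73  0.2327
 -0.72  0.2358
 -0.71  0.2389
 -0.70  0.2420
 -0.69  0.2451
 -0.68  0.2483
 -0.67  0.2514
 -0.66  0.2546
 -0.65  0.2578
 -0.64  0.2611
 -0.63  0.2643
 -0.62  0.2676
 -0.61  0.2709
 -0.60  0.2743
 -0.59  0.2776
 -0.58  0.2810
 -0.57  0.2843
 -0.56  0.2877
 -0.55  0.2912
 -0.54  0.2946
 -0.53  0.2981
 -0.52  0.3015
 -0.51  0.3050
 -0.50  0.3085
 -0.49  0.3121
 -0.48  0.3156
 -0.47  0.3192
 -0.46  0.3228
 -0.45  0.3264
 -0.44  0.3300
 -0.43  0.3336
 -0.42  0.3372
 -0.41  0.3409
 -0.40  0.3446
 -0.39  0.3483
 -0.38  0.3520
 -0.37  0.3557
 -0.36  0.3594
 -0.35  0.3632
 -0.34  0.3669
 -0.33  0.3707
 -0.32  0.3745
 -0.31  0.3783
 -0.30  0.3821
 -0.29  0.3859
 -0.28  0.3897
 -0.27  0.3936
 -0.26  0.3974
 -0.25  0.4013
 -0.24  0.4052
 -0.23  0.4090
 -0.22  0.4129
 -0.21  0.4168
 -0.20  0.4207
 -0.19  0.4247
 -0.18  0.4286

T = 1;  σ√T = 0.4900
d₁ = [ln(120/100) + (0.07 − 0.024 + 0.49²/2)·1] / 0.4900 = [0.1823 + 0.1661] / 0.4900 = 0.7110 ≈ 0.71
d₂ = d₁ − σ√T = 0.7110 − 0.4900 = 0.2210 ≈ 0.22
exp(−qT) = exp(−0.024·1) = 0.9763;  exp(−rT) = exp(−0.07·1) = 0.9324
P = 100·0.9324·N(-0.22) − 120·0.9763·N(-0.71) = 100·0.9324·0.4129 − 120·0.9763·0.2389 = 38.4988 − 27.9886 = 10.5102

€10.51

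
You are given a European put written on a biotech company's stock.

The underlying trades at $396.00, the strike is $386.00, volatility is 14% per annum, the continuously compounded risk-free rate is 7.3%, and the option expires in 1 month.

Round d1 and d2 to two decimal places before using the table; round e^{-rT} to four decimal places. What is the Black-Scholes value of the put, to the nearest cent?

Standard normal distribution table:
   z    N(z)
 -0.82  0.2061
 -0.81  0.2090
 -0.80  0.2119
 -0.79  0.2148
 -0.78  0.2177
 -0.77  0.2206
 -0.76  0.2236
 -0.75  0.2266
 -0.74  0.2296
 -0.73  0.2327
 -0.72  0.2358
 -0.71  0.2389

$1.87

σ√T = 0.14 × 0.2887 = 0.0404
d₁ = [ln(396/386) + (0.073 + 0.14²/2)·0.08333] / 0.0404 = [0.0256 + 0.0069] / 0.0404 = 0.8036 which rounds to 0.80
d₂ = d₁ − σ√T = 0.8036 − 0.0404 = 0.7632 which rounds to 0.76
e^(−rT) = e^(−0.073·0.08333) = 0.9939
P = 386·0.9939·N(-0.76) − 396·N(-0.80) = 386·0.9939·0.2236 − 396·0.2119 = 85.7831 − 83.9124 = 1.8707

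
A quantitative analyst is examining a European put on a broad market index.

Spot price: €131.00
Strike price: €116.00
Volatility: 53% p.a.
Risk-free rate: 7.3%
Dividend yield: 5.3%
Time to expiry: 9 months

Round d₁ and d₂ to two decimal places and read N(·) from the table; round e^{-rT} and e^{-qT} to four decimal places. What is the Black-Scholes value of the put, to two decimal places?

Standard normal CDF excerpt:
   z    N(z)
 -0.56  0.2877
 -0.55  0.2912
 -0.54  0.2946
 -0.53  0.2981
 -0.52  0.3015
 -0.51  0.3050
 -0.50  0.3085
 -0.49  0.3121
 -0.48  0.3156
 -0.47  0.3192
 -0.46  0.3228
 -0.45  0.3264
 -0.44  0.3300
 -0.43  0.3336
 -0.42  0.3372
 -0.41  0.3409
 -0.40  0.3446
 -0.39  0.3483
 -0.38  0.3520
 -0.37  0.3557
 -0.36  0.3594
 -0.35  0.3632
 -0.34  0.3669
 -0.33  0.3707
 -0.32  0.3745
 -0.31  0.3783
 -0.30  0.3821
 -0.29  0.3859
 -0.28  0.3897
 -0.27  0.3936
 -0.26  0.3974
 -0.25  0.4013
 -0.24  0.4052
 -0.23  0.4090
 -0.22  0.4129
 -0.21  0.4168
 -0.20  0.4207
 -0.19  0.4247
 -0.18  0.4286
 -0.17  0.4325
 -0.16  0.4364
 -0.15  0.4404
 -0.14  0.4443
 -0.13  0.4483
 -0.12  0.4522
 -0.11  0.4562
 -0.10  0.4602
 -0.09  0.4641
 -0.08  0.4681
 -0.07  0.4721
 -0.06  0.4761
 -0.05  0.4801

T = 0.75;  σ√T = 0.4590
d₁ = [ln(131/116) + (0.073 − 0.053 + 0.53²/2)·0.75] / 0.4590 = [0.1216 + 0.1203] / 0.4590 = 0.5271 → 0.53
d₂ = d₁ − σ√T = 0.5271 − 0.4590 = 0.0681 → 0.07
exp(−qT) = exp(−0.053·0.75) = 0.9610;  exp(−rT) = exp(−0.073·0.75) = 0.9467
P = 116·0.9467·N(-0.07) − 131·0.9610·N(-0.53) = 116·0.9467·0.4721 − 131·0.9610·0.2981 = 51.8447 − 37.5281 = 14.3166

€14.32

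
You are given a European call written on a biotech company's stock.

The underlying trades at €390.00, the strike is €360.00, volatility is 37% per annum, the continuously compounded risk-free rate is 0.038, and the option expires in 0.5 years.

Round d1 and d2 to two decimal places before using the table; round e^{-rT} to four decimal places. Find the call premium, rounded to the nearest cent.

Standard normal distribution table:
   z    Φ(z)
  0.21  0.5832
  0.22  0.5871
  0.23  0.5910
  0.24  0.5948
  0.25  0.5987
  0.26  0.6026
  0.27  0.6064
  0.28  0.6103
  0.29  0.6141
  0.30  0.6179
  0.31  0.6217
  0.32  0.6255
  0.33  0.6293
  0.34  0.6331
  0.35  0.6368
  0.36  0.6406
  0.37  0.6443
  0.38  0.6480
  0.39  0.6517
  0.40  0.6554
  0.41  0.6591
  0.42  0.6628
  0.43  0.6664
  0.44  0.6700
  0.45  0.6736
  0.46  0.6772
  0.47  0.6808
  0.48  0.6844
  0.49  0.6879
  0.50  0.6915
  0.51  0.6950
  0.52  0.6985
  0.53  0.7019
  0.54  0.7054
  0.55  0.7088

T = 0.5;  σ√T = 0.2616
ln(S/K) + (r + σ²/2)T = ln(390/360) + (0.038 + 0.37²/2)·0.5 = 0.0800 + 0.0532 = 0.1333
d₁ = 0.1333 / 0.2616 = 0.5094 → 0.51
d₂ = d₁ − σ√T = 0.5094 − 0.2616 = 0.2477 → 0.25
e^(−rT) = e^(−0.038·0.5) = 0.9812
C = 390·N(0.51) − 360·0.9812·N(0.25) = 390·0.6950 − 360·0.9812·0.5987 = 271.0500 − 211.4800 = 59.5700

€59.57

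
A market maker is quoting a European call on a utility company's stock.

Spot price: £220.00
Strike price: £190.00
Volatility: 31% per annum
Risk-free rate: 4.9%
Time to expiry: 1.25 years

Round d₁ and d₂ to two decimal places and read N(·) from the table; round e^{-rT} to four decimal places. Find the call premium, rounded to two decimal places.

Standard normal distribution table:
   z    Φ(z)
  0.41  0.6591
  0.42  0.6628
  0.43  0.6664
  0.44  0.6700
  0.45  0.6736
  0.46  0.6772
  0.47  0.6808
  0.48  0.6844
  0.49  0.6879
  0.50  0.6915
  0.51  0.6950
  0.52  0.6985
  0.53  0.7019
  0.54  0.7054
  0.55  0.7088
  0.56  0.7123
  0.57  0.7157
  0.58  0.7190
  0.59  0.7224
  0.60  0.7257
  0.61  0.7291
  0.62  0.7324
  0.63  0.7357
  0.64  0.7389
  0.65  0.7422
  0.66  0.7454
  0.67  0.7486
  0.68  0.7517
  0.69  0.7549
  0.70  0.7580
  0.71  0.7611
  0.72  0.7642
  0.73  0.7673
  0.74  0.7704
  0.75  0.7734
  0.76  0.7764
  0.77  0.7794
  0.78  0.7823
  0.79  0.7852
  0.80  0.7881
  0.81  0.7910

£52.37

σ√T = 0.31·√1.25 = 0.3466
d₁ = [ln(220/190) + (0.049 + 0.31²/2)·1.25] / 0.3466 = [0.1466 + 0.1213] / 0.3466 = 0.7730 ≈ 0.77
d₂ = d₁ − σ√T = 0.7730 − 0.3466 = 0.4264 ≈ 0.43
e^(−rT) = e^(−0.049·1.25) = 0.9406
C = 220·N(0.77) − 190·0.9406·N(0.43) = 220·0.7794 − 190·0.9406·0.6664 = 171.4680 − 119.0950 = 52.3730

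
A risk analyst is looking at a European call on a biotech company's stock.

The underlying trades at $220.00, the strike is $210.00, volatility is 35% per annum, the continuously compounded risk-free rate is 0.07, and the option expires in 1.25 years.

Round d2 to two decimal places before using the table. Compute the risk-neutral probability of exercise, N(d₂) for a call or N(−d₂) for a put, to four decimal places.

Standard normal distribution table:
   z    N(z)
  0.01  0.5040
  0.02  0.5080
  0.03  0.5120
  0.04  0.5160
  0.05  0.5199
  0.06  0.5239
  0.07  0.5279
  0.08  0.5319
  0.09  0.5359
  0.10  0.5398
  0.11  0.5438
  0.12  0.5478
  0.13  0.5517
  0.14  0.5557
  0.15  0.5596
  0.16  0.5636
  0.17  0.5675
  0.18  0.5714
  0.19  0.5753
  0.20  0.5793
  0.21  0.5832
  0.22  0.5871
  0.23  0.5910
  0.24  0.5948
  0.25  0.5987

0.5596

σ√T = 0.35 × 1.1180 = 0.3913
ln(S/K) + (r + σ²/2)T = ln(220/210) + (0.07 + 0.35²/2)·1.25 = 0.0465 + 0.1641 = 0.2106
d₁ = 0.2106 / 0.3913 = 0.5381 ≈ 0.54
d₂ = d₁ − σ√T = 0.5381 − 0.3913 = 0.1468 ≈ 0.15
Risk-neutral Pr[S_T > K] = N(d₂) = N(0.15) = 0.5596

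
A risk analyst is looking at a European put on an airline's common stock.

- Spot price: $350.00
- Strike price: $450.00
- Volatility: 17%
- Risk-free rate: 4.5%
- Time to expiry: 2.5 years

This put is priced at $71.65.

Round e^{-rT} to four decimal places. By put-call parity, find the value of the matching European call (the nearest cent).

e^(−rT) = e^(−0.045·2.5) = 0.8936
Put-call parity: C − P = S − K·e^(−rT) = 350 − 450·0.8936 = 350 − 402.1200 = -52.1200
C = P + (C − P) = 71.65 + (-52.1200) = 19.5300

$19.53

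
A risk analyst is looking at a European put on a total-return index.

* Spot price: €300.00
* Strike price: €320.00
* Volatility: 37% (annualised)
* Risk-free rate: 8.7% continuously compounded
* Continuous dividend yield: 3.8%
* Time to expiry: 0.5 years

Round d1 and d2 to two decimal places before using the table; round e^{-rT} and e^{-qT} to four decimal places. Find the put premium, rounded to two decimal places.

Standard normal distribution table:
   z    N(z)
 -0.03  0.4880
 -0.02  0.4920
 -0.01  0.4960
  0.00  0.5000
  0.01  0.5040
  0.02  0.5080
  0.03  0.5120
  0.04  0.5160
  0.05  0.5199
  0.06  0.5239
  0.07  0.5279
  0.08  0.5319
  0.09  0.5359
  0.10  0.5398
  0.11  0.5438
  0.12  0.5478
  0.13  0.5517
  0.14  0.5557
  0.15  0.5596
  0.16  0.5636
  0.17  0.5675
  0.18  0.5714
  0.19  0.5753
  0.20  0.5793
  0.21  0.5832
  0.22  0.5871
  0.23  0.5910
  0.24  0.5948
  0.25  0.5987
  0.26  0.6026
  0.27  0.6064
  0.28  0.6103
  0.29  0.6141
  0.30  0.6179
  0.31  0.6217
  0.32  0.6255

σ√T = 0.37·√0.5 = 0.2616
d₁ = [ln(300/320) + (0.087 − 0.038 + 0.37²/2)·0.5] / 0.2616 = [-0.0645 + 0.0587] / 0.2616 = -0.0222 → -0.02
d₂ = d₁ − σ√T = -0.0222 − 0.2616 = -0.2838 → -0.28
e^(−qT) = e^(−0.038·0.5) = 0.9812;  e^(−rT) = e^(−0.087·0.5) = 0.9574
N(−d₂) = N(0.28) = 0.6103;  N(−d₁) = N(0.02) = 0.5080
P = 320·0.9574·0.6103 − 300·0.9812·0.5080 = 186.9764 − 149.5349 = 37.4415

€37.44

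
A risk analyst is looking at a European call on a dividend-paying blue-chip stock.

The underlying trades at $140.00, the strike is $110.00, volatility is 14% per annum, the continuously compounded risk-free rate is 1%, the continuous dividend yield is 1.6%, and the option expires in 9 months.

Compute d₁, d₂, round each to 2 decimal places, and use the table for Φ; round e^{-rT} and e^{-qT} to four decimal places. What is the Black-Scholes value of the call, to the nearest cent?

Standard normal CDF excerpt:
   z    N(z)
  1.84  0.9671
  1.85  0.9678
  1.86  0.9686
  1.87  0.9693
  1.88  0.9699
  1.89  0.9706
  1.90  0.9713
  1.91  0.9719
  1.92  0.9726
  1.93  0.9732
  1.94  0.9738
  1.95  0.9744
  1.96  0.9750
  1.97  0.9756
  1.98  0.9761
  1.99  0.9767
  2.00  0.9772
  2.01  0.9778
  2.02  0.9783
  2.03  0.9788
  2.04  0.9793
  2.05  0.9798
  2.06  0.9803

σ√T = 0.14 × 0.8660 = 0.1212
d₁ = [ln(140/110) + (0.01 − 0.016 + ½·0.14²)·0.75] / (σ√T) = (0.2412 + 0.0029) / 0.1212 = 2.0126 which rounds to 2.01
d₂ = 2.0126 − 0.1212 = 1.8913 which rounds to 1.89
exp(−qT) = exp(−0.016·0.75) = 0.9881;  exp(−rT) = exp(−0.01·0.75) = 0.9925
N(d₁) = N(2.01) = 0.9778;  N(d₂) = N(1.89) = 0.9706
C = 140·0.9881·0.9778 − 110·0.9925·0.9706 = 135.2630 − 105.9653 = 29.2977

$29.30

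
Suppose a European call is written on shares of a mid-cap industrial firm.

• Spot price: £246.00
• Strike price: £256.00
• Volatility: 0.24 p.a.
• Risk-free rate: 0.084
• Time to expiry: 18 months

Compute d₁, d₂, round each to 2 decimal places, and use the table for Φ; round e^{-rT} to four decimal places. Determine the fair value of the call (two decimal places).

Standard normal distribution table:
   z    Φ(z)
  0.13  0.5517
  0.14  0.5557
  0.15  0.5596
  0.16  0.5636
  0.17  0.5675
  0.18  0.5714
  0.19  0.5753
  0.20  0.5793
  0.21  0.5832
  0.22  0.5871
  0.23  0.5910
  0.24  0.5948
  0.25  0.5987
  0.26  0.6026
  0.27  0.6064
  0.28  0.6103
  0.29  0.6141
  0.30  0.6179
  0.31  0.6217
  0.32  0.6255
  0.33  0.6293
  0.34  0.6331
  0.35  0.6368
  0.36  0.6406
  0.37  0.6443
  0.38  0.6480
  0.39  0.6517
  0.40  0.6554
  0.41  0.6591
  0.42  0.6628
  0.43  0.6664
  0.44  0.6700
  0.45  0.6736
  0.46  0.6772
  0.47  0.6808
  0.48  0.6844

£38.52

T = 1.5;  σ√T = 0.2939
d₁ = [ln(246/256) + (0.084 + 0.24²/2)·1.5] / 0.2939 = [-0.0398 + 0.1692] / 0.2939 = 0.4401 → 0.44
d₂ = d₁ − σ√T = 0.4401 − 0.2939 = 0.1461 → 0.15
exp(−rT) = exp(−0.084·1.5) = 0.8816
C = 246·N(0.44) − 256·0.8816·N(0.15) = 246·0.6700 − 256·0.8816·0.5596 = 164.8200 − 126.2959 = 38.5241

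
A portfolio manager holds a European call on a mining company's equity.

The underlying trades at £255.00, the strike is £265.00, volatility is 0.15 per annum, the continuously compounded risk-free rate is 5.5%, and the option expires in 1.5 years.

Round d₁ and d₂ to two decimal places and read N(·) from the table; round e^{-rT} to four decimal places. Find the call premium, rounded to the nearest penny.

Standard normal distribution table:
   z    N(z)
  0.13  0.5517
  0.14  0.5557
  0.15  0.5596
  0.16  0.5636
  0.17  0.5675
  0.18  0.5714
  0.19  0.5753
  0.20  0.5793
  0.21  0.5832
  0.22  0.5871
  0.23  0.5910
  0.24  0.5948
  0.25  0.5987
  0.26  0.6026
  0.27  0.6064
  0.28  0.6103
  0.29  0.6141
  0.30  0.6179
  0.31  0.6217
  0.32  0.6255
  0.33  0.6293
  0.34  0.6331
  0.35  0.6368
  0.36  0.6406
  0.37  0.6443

£23.92

σ√T = 0.15·√1.5 = 0.1837
ln(S/K) + (r + σ²/2)T = ln(255/265) + (0.055 + 0.15²/2)·1.5 = -0.0385 + 0.0994 = 0.0609
d₁ = 0.0609 / 0.1837 = 0.3315 → 0.33
d₂ = d₁ − σ√T = 0.3315 − 0.1837 = 0.1478 → 0.15
exp(−rT) = exp(−0.055·1.5) = 0.9208
C = 255·N(0.33) − 265·0.9208·N(0.15) = 255·0.6293 − 265·0.9208·0.5596 = 160.4715 − 136.5491 = 23.9224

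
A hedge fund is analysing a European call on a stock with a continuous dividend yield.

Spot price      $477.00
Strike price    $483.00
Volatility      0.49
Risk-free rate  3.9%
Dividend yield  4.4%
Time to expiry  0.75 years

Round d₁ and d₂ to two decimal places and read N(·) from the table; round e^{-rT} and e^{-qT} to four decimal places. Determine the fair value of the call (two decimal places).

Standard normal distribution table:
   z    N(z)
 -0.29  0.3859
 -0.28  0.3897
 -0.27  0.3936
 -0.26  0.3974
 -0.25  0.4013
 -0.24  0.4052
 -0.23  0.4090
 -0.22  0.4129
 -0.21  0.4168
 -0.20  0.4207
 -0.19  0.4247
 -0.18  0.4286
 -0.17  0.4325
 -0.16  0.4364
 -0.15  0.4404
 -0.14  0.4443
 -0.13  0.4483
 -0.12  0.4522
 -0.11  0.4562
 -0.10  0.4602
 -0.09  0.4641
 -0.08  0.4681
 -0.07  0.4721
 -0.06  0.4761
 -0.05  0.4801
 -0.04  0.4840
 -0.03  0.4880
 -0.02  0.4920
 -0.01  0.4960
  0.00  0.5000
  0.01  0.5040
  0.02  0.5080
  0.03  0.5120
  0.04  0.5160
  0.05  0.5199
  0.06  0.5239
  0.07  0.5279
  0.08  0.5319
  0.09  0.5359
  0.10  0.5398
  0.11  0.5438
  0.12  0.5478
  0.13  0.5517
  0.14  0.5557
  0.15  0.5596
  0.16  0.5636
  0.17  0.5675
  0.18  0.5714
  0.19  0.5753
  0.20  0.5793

$73.65

T = 0.75;  σ√T = 0.4244
d₁ = [ln(477/483) + (0.039 − 0.044 + 0.49²/2)·0.75] / 0.4244 = [-0.0125 + 0.0863] / 0.4244 = 0.1739 ≈ 0.17
d₂ = d₁ − σ√T = 0.1739 − 0.4244 = -0.2505 ≈ -0.25
exp(−qT) = exp(−0.044·0.75) = 0.9675;  exp(−rT) = exp(−0.039·0.75) = 0.9712
C = 477·0.9675·N(0.17) − 483·0.9712·N(-0.25) = 477·0.9675·0.5675 − 483·0.9712·0.4013 = 261.8998 − 188.2457 = 73.6542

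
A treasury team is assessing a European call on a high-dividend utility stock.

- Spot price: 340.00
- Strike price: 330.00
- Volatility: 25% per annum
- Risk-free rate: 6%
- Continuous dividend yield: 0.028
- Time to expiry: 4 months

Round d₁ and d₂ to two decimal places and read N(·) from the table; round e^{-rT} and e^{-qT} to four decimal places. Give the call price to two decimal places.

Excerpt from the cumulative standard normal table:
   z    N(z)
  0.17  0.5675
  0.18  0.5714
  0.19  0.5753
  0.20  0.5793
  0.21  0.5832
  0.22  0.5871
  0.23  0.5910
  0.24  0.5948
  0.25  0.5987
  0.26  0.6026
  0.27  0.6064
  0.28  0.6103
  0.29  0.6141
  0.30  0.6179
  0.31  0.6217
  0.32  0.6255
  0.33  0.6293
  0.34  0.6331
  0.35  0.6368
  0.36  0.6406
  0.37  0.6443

25.85

σ√T = 0.25 × 0.5774 = 0.1443
d₁ = [ln(340/330) + (0.06 − 0.028 + ½·0.25²)·0.3333] / (σ√T) = (0.0299 + 0.0211) / 0.1443 = 0.3529 which rounds to 0.35
d₂ = 0.3529 − 0.1443 = 0.2086 which rounds to 0.21
e^(−qT) = e^(−0.028·0.3333) = 0.9907;  e^(−rT) = e^(−0.06·0.3333) = 0.9802
N(d₁) = N(0.35) = 0.6368;  N(d₂) = N(0.21) = 0.5832
C = 340·0.9907·0.6368 − 330·0.9802·0.5832 = 214.4984 − 188.6454 = 25.8531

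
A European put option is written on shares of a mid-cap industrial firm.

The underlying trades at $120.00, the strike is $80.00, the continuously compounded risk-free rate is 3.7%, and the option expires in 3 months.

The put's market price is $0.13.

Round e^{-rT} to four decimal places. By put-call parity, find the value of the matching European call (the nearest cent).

exp(−rT) = exp(−0.037·0.25) = 0.9908
Put-call parity: C − P = S − K·e^(−rT) = 120 − 80·0.9908 = 120 − 79.2640 = 40.7360
C = P + (C − P) = 0.13 + (40.7360) = 40.8660

$40.87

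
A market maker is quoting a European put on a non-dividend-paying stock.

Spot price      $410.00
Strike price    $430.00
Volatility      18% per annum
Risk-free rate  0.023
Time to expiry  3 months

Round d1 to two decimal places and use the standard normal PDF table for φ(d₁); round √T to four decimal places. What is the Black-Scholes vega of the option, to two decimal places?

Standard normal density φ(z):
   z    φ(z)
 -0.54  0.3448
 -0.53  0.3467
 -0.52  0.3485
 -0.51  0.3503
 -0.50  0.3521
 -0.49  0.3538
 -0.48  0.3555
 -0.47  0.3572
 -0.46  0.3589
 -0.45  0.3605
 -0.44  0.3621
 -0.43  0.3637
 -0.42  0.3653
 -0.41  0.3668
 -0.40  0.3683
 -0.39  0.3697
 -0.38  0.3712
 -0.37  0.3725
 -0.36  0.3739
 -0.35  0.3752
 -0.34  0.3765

74.89

T = 0.25;  σ√T = 0.0900
ln(S/K) + (r + σ²/2)T = ln(410/430) + (0.023 + 0.18²/2)·0.25 = -0.0476 + 0.0098 = -0.0378
d₁ = -0.0378 / 0.0900 = -0.4203 → -0.42
√T = √0.25 = 0.5000
φ(d₁) = φ(-0.42) = 0.3653
vega = S·φ(d₁)·√T = 410·0.3653·0.5000 = 74.8865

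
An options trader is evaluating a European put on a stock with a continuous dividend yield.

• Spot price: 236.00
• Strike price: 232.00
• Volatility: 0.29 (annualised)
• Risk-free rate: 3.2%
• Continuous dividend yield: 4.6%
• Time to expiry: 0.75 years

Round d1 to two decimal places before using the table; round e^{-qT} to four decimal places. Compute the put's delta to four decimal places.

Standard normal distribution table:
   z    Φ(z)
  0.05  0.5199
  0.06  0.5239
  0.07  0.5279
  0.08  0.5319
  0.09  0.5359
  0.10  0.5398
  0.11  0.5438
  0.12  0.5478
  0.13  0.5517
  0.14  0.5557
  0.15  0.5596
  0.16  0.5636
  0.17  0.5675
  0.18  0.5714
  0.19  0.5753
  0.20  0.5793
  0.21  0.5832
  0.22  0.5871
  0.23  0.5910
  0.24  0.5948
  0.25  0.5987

T = 0.75;  σ√T = 0.2511
d₁ = [ln(236/232) + (0.032 − 0.046 + ½·0.29²)·0.75] / (σ√T) = (0.0171 + 0.0210) / 0.2511 = 0.1518 which rounds to 0.15
N(d₁) = N(0.15) = 0.5596
Δ_put = exp(−qT)·(N(d₁) − 1) = 0.9661·(0.5596 − 1) = -0.4255

-0.4255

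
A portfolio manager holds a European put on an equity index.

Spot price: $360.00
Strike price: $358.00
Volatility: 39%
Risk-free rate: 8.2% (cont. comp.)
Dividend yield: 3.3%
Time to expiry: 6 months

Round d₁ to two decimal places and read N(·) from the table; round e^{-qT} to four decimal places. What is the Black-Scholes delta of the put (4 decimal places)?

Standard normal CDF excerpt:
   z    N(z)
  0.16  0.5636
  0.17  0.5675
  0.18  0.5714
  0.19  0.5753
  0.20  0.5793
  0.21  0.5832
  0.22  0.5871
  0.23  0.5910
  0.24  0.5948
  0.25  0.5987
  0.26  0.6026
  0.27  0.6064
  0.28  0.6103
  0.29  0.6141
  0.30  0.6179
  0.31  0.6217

σ√T = 0.39 × 0.7071 = 0.2758
d₁ = [ln(360/358) + (0.082 − 0.033 + 0.39²/2)·0.5] / 0.2758 = [0.0056 + 0.0625] / 0.2758 = 0.2469 ⇒ 0.25
N(d₁) = N(0.25) = 0.5987
Δ_put = exp(−qT)·(N(d₁) − 1) = 0.9836·(0.5987 − 1) = -0.3947

-0.3947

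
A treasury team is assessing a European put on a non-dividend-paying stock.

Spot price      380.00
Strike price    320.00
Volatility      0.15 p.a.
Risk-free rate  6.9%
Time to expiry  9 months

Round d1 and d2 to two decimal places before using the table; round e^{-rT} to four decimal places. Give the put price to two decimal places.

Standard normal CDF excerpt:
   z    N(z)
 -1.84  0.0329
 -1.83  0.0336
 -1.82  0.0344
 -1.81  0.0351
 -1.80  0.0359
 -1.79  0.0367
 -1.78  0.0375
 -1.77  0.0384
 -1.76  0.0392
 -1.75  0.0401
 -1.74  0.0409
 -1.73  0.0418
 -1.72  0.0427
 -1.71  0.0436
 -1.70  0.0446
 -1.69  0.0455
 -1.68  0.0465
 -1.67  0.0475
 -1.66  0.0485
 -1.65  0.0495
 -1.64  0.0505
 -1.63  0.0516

σ√T = 0.15·√0.75 = 0.1299
d₁ = [ln(380/320) + (0.069 + 0.15²/2)·0.75] / 0.1299 = [0.1719 + 0.0602] / 0.1299 = 1.7862 ≈ 1.79
d₂ = d₁ − σ√T = 1.7862 − 0.1299 = 1.6563 ≈ 1.66
exp(−rT) = exp(−0.069·0.75) = 0.9496
P = 320·0.9496·N(-1.66) − 380·N(-1.79) = 320·0.9496·0.0485 − 380·0.0367 = 14.7378 − 13.9460 = 0.7918

0.79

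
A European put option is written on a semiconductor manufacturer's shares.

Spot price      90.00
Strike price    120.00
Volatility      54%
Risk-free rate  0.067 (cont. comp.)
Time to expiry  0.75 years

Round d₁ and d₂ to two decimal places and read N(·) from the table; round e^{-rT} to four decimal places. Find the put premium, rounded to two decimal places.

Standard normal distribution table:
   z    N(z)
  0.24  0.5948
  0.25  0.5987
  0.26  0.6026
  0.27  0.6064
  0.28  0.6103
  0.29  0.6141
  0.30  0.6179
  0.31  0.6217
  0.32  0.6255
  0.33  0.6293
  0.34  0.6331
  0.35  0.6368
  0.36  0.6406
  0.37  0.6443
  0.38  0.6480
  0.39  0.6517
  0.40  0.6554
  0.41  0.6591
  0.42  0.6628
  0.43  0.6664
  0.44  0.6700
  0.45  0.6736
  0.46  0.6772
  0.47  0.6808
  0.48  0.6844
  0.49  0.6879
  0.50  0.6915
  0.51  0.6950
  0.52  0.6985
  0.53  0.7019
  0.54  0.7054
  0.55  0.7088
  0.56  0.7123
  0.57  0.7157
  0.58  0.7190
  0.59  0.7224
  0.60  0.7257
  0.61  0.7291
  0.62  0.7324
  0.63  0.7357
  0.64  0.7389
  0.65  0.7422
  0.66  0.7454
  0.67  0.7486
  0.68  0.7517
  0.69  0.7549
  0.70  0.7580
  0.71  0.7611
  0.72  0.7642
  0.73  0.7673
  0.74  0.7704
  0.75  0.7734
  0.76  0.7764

T = 0.75;  σ√T = 0.4677
d₁ = [ln(90/120) + (0.067 + 0.54²/2)·0.75] / 0.4677 = [-0.2877 + 0.1596] / 0.4677 = -0.2739 → -0.27
d₂ = d₁ − σ√T = -0.2739 − 0.4677 = -0.7415 → -0.74
e^(−rT) = e^(−0.067·0.75) = 0.9510
N(−d₂) = N(0.74) = 0.7704;  N(−d₁) = N(0.27) = 0.6064
P = 120·0.9510·0.7704 − 90·0.6064 = 87.9180 − 54.5760 = 33.3420

33.34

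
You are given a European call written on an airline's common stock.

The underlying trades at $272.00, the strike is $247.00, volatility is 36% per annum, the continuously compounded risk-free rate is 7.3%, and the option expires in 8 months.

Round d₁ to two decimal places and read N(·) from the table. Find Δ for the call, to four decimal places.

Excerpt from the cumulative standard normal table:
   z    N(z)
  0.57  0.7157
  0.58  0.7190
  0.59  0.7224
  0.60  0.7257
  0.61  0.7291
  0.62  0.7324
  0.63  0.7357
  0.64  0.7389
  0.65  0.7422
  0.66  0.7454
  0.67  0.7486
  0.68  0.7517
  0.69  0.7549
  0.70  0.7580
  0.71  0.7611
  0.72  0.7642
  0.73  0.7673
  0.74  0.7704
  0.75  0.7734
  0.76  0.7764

T = 0.6667;  σ√T = 0.2939
d₁ = [ln(272/247) + (0.073 + 0.36²/2)·0.6667] / 0.2939 = [0.0964 + 0.0919] / 0.2939 = 0.6405 ⇒ 0.64
N(d₁) = N(0.64) = 0.7389
Δ_call = N(d₁) = 0.7389

0.7389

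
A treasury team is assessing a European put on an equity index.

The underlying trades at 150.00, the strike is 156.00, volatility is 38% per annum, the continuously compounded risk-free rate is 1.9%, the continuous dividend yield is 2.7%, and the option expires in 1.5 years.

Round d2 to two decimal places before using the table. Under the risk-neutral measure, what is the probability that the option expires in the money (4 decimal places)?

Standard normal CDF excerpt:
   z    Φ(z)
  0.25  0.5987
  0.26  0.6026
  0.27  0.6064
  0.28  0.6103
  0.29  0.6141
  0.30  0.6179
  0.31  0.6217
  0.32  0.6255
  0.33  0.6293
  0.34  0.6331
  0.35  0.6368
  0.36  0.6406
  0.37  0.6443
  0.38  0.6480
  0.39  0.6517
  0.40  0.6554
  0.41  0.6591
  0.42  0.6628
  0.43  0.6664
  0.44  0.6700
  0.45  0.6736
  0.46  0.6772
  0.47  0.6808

0.6331

σ√T = 0.38·√1.5 = 0.4654
d₁ = [ln(150/156) + (0.019 − 0.027 + ½·0.38²)·1.5] / (σ√T) = (-0.0392 + 0.0963) / 0.4654 = 0.1226 ≈ 0.12
d₂ = 0.1226 − 0.4654 = -0.3428 ≈ -0.34
Pr(exercise) under Q = N(−d₂) = N(0.34) = 0.6331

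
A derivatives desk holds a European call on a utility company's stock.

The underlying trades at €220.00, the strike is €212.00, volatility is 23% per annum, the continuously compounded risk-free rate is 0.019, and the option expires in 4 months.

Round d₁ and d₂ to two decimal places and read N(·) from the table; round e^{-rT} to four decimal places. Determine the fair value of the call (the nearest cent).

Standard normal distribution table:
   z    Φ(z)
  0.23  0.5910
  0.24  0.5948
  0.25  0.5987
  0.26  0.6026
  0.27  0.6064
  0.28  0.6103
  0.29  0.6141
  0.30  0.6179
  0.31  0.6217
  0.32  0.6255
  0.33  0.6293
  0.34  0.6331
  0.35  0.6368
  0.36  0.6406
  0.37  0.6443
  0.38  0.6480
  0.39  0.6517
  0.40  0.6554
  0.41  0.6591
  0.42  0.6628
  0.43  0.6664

T = 0.3333;  σ√T = 0.1328
d₁ = [ln(220/212) + (0.019 + 0.23²/2)·0.3333] / 0.1328 = [0.0370 + 0.0152] / 0.1328 = 0.3930 which rounds to 0.39
d₂ = d₁ − σ√T = 0.3930 − 0.1328 = 0.2602 which rounds to 0.26
e^(−rT) = e^(−0.019·0.3333) = 0.9937
N(d₁) = N(0.39) = 0.6517;  N(d₂) = N(0.26) = 0.6026
C = 220·0.6517 − 212·0.9937·0.6026 = 143.3740 − 126.9464 = 16.4276

€16.43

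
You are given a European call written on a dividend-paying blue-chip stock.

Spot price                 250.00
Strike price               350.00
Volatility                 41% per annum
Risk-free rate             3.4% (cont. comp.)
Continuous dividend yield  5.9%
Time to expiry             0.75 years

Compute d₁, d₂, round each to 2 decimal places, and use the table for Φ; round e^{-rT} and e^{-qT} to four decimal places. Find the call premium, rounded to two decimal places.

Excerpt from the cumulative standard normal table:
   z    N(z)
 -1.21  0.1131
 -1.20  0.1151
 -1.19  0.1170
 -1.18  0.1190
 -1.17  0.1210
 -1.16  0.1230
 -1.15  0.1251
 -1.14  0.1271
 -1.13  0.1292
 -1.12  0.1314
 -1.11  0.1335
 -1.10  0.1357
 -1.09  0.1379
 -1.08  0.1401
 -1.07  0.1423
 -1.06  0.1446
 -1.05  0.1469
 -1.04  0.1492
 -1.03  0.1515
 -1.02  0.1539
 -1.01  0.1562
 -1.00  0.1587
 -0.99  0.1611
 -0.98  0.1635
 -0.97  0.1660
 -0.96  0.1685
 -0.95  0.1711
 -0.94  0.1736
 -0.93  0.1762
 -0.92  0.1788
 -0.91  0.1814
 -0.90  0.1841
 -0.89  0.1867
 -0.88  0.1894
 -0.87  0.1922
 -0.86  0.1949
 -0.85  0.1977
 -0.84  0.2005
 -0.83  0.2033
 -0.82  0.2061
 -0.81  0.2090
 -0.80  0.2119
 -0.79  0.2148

8.69

σ√T = 0.41·√0.75 = 0.3551
d₁ = [ln(250/350) + (0.034 − 0.059 + 0.41²/2)·0.75] / 0.3551 = [-0.3365 + 0.0443] / 0.3551 = -0.8229 → -0.82
d₂ = d₁ − σ√T = -0.8229 − 0.3551 = -1.1780 → -1.18
e^(−qT) = e^(−0.059·0.75) = 0.9567;  e^(−rT) = e^(−0.034·0.75) = 0.9748
N(d₁) = N(-0.82) = 0.2061;  N(d₂) = N(-1.18) = 0.1190
C = 250·0.9567·0.2061 − 350·0.9748·0.1190 = 49.2940 − 40.6004 = 8.6935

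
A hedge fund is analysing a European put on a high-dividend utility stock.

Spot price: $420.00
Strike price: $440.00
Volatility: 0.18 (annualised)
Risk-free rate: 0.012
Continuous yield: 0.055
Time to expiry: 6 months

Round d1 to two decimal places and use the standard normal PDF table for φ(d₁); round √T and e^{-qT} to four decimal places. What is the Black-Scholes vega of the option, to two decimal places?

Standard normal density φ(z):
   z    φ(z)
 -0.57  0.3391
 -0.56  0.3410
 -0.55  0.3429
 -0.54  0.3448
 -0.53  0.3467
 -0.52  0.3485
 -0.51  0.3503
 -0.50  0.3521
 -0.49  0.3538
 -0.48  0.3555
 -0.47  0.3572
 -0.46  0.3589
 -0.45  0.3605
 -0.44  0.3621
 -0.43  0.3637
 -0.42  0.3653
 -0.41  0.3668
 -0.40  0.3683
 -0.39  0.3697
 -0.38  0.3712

103.21

T = 0.5;  σ√T = 0.1273
d₁ = [ln(420/440) + (0.012 − 0.055 + 0.18²/2)·0.5] / 0.1273 = [-0.0465 − 0.0134] / 0.1273 = -0.4708 which rounds to -0.47
√T = √0.5 = 0.7071
φ(d₁) = φ(-0.47) = 0.3572
exp(−qT) = exp(−0.055·0.5) = 0.9729
vega = S·exp(−qT)·φ(d₁)·√T = 420·0.9729·0.3572·0.7071 = 103.2071
(Vega is the same for a European call and put with the same parameters.)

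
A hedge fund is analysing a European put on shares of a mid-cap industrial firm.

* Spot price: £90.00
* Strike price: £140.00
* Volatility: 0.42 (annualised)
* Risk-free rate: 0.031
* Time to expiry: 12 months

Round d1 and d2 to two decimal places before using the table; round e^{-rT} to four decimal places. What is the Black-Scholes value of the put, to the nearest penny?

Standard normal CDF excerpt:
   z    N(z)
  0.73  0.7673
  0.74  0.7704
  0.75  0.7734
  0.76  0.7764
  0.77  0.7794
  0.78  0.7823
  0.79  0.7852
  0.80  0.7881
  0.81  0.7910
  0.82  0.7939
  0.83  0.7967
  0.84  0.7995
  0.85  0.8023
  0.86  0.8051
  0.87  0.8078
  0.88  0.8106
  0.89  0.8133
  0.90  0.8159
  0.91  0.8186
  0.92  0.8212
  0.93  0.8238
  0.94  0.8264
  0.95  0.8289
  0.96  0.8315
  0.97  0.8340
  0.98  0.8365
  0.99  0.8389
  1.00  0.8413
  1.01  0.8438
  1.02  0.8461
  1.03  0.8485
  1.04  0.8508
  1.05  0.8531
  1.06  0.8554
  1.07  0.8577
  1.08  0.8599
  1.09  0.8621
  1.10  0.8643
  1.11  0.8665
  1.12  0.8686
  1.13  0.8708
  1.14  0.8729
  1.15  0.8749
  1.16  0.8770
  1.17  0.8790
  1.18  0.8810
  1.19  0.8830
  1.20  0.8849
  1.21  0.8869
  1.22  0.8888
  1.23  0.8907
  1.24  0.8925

£49.70

T = 1;  σ√T = 0.4200
d₁ = [ln(90/140) + (0.031 + 0.42²/2)·1] / 0.4200 = [-0.4418 + 0.1192] / 0.4200 = -0.7682 ⇒ -0.77
d₂ = d₁ − σ√T = -0.7682 − 0.4200 = -1.1882 ⇒ -1.19
exp(−rT) = exp(−0.031·1) = 0.9695
N(−d₂) = N(1.19) = 0.8830;  N(−d₁) = N(0.77) = 0.7794
P = 140·0.9695·0.8830 − 90·0.7794 = 119.8496 − 70.1460 = 49.7036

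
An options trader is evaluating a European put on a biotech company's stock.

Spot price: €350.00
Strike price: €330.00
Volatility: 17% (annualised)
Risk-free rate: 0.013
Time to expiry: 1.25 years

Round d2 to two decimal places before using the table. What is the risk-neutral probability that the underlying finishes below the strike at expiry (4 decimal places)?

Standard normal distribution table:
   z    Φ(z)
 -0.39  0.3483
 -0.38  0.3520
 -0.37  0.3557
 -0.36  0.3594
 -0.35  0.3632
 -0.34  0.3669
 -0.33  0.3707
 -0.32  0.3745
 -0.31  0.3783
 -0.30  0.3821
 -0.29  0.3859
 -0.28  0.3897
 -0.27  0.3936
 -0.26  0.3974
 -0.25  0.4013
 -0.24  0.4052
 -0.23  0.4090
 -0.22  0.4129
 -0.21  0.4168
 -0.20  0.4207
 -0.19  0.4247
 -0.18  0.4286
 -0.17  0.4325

σ√T = 0.17·√1.25 = 0.1901
d₁ = [ln(350/330) + (0.013 + 0.17²/2)·1.25] / 0.1901 = [0.0588 + 0.0343] / 0.1901 = 0.4901 ⇒ 0.49
d₂ = d₁ − σ√T = 0.4901 − 0.1901 = 0.3000 ⇒ 0.30
Pr(exercise) under Q = N(−d₂) = N(-0.30) = 0.3821

0.3821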